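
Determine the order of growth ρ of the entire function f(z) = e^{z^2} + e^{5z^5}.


Each summand is entire of order 2 and 5 respectively (as in the single-exponential case). The order of a sum is at most the max of the orders, so ρ ≤ 5. For the lower bound: on |z|=r choose arg z so that 5z^5 is real positive; then |e^{5z^5}| = e^{5r^5} while |e^{1z^2}| ≤ e^{1r^2} = o(e^{5r^5}). So |f| ≥ e^{5r^5}(1 − o(1)) and ρ ≥ 5. Hence ρ = max(2, 5) = 5.
Therefore ρ = 5.

Order ρ = 5.


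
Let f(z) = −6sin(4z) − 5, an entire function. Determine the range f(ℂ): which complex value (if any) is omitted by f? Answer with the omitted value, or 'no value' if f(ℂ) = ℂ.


Little Picard bounds the complement of f(ℂ) to at most one point.
sin is entire and surjective onto ℂ: for every w ∈ ℂ, sin(ζ) = w has a solution ζ ∈ ℂ (e.g., via the complex inverse arcsin). With ζ = 4z this gives z = ζ/(4). Then -6·sin(4z) takes every value in -6·ℂ = ℂ, and adding -5 is a bijection of ℂ. So f is surjective and omits no value. (Note: only on the real line is sin bounded by [−1, 1].)

Omitted value: no value.


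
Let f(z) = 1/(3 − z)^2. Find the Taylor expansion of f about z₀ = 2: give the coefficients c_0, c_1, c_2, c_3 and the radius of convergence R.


Let w = z − z₀, so z = z₀ + w.
Then 3 − z = 3 − (z₀ + w) = (3 − z₀) − w = 1 − w.
f(z) = 1/(1 − w)^2 = (1/(1)^2) · (1 − w/(1))^{−2}.
By the binomial series (1−u)^{−2} = Σ_{n≥0} C(n+1, 1) u^n for |u|<1, with u = w/(1):
  c_n = C(n+1, 1) / (1)^(n+2).
  c_0 = 1/(1)^2 = 1.
  c_1 = 2/(1)^3 = 2.
  c_2 = 3/(1)^4 = 3.
  c_3 = 4/(1)^5 = 4.
The series is valid for |w/d| < 1, i.e. |z − z₀| < |d|.
Radius of convergence: R = |3 − z₀| = |1| = 1 (distance from z₀ to the singularity z = 3).

c_0 = 1, c_1 = 2, c_2 = 3, c_3 = 4; R = 1.


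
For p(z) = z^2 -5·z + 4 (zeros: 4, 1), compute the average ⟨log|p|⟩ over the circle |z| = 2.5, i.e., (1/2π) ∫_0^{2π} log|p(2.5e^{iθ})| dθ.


Zeros: 1, 4; r = 2.5.
Inside |z| < r: 1. Outside (|z| ≥ r): 4.
p(0) = 4, so log|p(0)| = log(4) = 1.3863.
Apply Jensen: I(r) = log|p(0)| + Σ_k log(r/|z_k|), summed over zeros inside |z| < r.
  log(r/|z_k|) for z_k = 1: log(2.5/1) = 0.9163
  Outside zeros (4) contribute nothing to the Jensen sum.
Sum over inside zeros: 0.9163.
I(r) = log|p(0)| + (inside sum) = 1.3863 + 0.9163 = 2.3026.
Note: since some zeros are outside |z| ≤ r, the simplified n·log(r) form does NOT apply — only the inside zeros contribute.

I(r) ≈ 2.3026.


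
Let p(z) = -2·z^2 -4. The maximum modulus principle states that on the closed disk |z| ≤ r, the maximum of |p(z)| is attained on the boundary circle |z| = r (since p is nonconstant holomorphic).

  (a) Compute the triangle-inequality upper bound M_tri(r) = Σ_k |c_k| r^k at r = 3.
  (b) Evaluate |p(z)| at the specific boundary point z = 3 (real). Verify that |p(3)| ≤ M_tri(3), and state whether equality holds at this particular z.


Coefficients: c_0 = -4, c_1 = 0, c_2 = -2. Radius r = 3.
Part (a). Triangle bound: M_tri(r) = Σ_k |c_k| r^k
  = |-4|·3^0 + |0|·3^1 + |-2|·3^2
  = 4 + 0 + 18 = 22.
This bounds M(r) := max_{|z|=r} |p(z)| from above; equality holds iff all terms c_k z^k can be made to align in phase at a single z on |z|=r.
Part (b). At z = 3 (real, on the circle |z| = r):
  p(3) = (-4)·3^0 + (0)·3^1 + (-2)·3^2 = -22.
  |p(3)| = 22.
Since all nonzero coefficients share the same sign, |p(3)| = 22 = M_tri(3); the triangle bound is attained at z = 3, so in fact M(r) = 22.

M_tri(3) = 22; |p(3)| = 22; equality at z=3: yes.


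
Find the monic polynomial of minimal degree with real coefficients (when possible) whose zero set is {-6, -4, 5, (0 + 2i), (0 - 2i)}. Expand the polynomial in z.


The polynomial is p(z) = ∏_{α ∈ S} (z − α), where S = {-6, -4, 5, (0 + 2i), (0 - 2i)}.
Expanding the product yields: p(z) = z^5 + 5·z^4 -22·z^3 -100·z^2 -104·z -480.
Note conjugate pairs combine to real quadratics: (z − (0+2i))(z − (0−2i)) = z² + 4.
The resulting polynomial has degree 5 and real coefficients as required.

p(z) = z^5 + 5·z^4 -22·z^3 -100·z^2 -104·z -480.


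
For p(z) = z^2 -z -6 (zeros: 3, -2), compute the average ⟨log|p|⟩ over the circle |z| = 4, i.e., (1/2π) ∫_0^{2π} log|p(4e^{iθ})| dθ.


Zeros: -2, 3; r = 4.
Inside |z| < r: -2, 3. Outside (|z| ≥ r): ∅.
p(0) = -6, so log|p(0)| = log(6) = 1.7918.
Apply Jensen: I(r) = log|p(0)| + Σ_k log(r/|z_k|), summed over zeros inside |z| < r.
  log(r/|z_k|) for z_k = 3: log(4/3) = 0.2877
  log(r/|z_k|) for z_k = -2: log(4/2) = 0.6931
Sum over inside zeros: 0.9808.
I(r) = log|p(0)| + (inside sum) = 1.7918 + 0.9808 = 2.7726.
Closed form (all zeros inside, monic): I(r) = n·log(r) = 2·log(4) = 2.7726. ✓

I(r) ≈ 2.7726.


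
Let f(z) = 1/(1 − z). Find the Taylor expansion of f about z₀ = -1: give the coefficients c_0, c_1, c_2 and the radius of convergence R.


Let w = z − z₀, so z = z₀ + w.
Then 1 − z = 1 − (z₀ + w) = (1 − z₀) − w = 2 − w.
f(z) = 1/(2 − w) = (1/(2)) · 1/(1 − w/(2)) = Σ_{n≥0} w^n / (2)^(n+1).
So c_n = 1/(2)^(n+1):
  c_0 = 1/(2)^1 = 1/2.
  c_1 = 1/(2)^2 = 1/4.
  c_2 = 1/(2)^3 = 1/8.
The series is valid for |w/d| < 1, i.e. |z − z₀| < |d|.
Radius of convergence: R = |1 − z₀| = |2| = 2 (distance from z₀ to the singularity z = 1).

c_0 = 1/2, c_1 = 1/4, c_2 = 1/8; R = 2.


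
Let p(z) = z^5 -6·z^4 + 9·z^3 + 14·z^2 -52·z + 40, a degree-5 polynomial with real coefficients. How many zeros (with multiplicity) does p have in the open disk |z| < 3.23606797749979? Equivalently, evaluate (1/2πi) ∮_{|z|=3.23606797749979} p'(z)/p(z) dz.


The zeros of p are: -2, 2, (2 + 1i), (2 - 1i), 2.
Their magnitudes are: 2, 2, 2.236, 2.236, 2.
Zeros with |z| < R = 3.23606797749979: -2, 2, (2 + 1i), (2 - 1i), 2.
Count = 5.
By the argument principle, (1/2πi) ∮_{|z|=R} p'(z)/p(z) dz equals exactly this count.

Number of zeros inside |z| < 3.23606797749979: 5.


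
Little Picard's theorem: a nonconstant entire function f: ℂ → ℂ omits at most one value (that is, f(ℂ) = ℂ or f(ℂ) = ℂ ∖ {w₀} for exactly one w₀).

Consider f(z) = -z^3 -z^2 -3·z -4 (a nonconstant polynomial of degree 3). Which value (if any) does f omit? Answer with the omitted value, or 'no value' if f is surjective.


Little Picard bounds the complement of f(ℂ) to at most one point.
For every w ∈ ℂ, the equation p(z) − w = 0 is a nonconstant polynomial in z and hence has at least one root by the fundamental theorem of algebra. So p is surjective onto ℂ, omitting no value.

Omitted value: no value.


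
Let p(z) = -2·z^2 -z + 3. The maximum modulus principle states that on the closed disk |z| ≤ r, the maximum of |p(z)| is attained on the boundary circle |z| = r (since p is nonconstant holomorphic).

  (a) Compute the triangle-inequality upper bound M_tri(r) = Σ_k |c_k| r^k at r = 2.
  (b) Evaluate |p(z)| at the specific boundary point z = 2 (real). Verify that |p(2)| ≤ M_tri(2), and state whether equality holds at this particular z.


Coefficients: c_0 = 3, c_1 = -1, c_2 = -2. Radius r = 2.
Part (a). Triangle bound: M_tri(r) = Σ_k |c_k| r^k
  = |3|·2^0 + |-1|·2^1 + |-2|·2^2
  = 3 + 2 + 8 = 13.
This bounds M(r) := max_{|z|=r} |p(z)| from above; equality holds iff all terms c_k z^k can be made to align in phase at a single z on |z|=r.
Part (b). At z = 2 (real, on the circle |z| = r):
  p(2) = (3)·2^0 + (-1)·2^1 + (-2)·2^2 = -7.
  |p(2)| = 7.
Check: |p(2)| = 7 ≤ 13 = M_tri(2). ✓ Equality does not hold at z = 2 (the coefficients have mixed signs, so the terms do not all align in phase there).

M_tri(2) = 13; |p(2)| = 7; equality at z=2: no.


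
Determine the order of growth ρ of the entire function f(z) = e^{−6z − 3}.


|e^{−6z − 3}| = e^{Re(-6·z) + -3} ≤ e^{6|z|^1 + -3} = e^{6r^1 + -3} on |z| = r, so ρ ≤ 1. Choosing z on |z|=r so that -6·z is real positive (always possible by picking arg z appropriately) gives |f(z)| = e^{6r^1 + -3}, matching the bound. The additive constant -3 does not affect log log M(r) ~ 1·log r. Hence ρ = 1.
Therefore ρ = 1.

Order ρ = 1.


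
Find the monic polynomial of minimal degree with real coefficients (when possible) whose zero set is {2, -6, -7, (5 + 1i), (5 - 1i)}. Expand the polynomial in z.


The polynomial is p(z) = ∏_{α ∈ S} (z − α), where S = {2, -6, -7, (5 + 1i), (5 - 1i)}.
Expanding the product yields: p(z) = z^5 + z^4 -68·z^3 + 42·z^2 + 1256·z -2184.
Note conjugate pairs combine to real quadratics: (z − (5+1i))(z − (5−1i)) = z² − 10z + 26.
The resulting polynomial has degree 5 and real coefficients as required.

p(z) = z^5 + z^4 -68·z^3 + 42·z^2 + 1256·z -2184.


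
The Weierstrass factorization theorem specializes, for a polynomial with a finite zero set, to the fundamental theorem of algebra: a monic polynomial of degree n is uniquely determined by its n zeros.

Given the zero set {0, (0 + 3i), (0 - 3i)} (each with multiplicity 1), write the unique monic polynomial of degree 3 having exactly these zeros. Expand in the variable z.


The polynomial is p(z) = ∏_{α ∈ S} (z − α), where S = {0, (0 + 3i), (0 - 3i)}.
Expanding the product yields: p(z) = z^3 + 9·z.
Note conjugate pairs combine to real quadratics: (z − (0+3i))(z − (0−3i)) = z² + 9.
The resulting polynomial has degree 3 and real coefficients as required.

p(z) = z^3 + 9·z.


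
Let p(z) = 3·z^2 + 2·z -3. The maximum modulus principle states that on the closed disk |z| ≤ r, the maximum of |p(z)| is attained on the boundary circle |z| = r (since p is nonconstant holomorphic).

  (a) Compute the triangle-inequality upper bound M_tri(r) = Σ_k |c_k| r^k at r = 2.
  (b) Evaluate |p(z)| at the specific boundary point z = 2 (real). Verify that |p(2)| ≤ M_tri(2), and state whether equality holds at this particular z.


Coefficients: c_0 = -3, c_1 = 2, c_2 = 3. Radius r = 2.
Part (a). Triangle bound: M_tri(r) = Σ_k |c_k| r^k
  = |-3|·2^0 + |2|·2^1 + |3|·2^2
  = 3 + 4 + 12 = 19.
This bounds M(r) := max_{|z|=r} |p(z)| from above; equality holds iff all terms c_k z^k can be made to align in phase at a single z on |z|=r.
Part (b). At z = 2 (real, on the circle |z| = r):
  p(2) = (-3)·2^0 + (2)·2^1 + (3)·2^2 = 13.
  |p(2)| = 13.
Check: |p(2)| = 13 ≤ 19 = M_tri(2). ✓ Equality does not hold at z = 2 (the coefficients have mixed signs, so the terms do not all align in phase there).

M_tri(2) = 19; |p(2)| = 13; equality at z=2: no.


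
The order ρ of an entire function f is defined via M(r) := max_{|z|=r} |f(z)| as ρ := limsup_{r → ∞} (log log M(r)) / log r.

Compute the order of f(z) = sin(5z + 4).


sin(w) is a linear combination of e^{iw} and e^{−iw} (or e^w, e^{−w} in the hyperbolic case), so |sin(w)| ≤ e^{|w|}. With w = 5z + 4, |w| ≤ 5|z| + 4 = 5r + 4 on |z| = r, giving M(r) ≤ e^{5r + 4}, so ρ ≤ 1. On a suitable ray (z = it for sin/cos; z = t for sinh/cosh, t real → ∞), |sin(5z + 4)| grows like e^{5|t|}/2, so ρ ≥ 1. Hence ρ = 1.
Therefore ρ = 1.

Order ρ = 1.


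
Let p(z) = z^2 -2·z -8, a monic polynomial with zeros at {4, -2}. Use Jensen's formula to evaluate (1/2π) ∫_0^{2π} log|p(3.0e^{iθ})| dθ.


Zeros: -2, 4; r = 3.0.
Inside |z| < r: -2. Outside (|z| ≥ r): 4.
p(0) = -8, so log|p(0)| = log(8) = 2.0794.
Apply Jensen: I(r) = log|p(0)| + Σ_k log(r/|z_k|), summed over zeros inside |z| < r.
  log(r/|z_k|) for z_k = -2: log(3.0/2) = 0.4055
  Outside zeros (4) contribute nothing to the Jensen sum.
Sum over inside zeros: 0.4055.
I(r) = log|p(0)| + (inside sum) = 2.0794 + 0.4055 = 2.4849.
Note: since some zeros are outside |z| ≤ r, the simplified n·log(r) form does NOT apply — only the inside zeros contribute.

I(r) ≈ 2.4849.


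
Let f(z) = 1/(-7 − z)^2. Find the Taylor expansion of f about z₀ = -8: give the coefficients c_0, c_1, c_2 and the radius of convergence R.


Let w = z − z₀, so z = z₀ + w.
Then -7 − z = -7 − (z₀ + w) = (-7 − z₀) − w = 1 − w.
f(z) = 1/(1 − w)^2 = (1/(1)^2) · (1 − w/(1))^{−2}.
By the binomial series (1−u)^{−2} = Σ_{n≥0} C(n+1, 1) u^n for |u|<1, with u = w/(1):
  c_n = C(n+1, 1) / (1)^(n+2).
  c_0 = 1/(1)^2 = 1.
  c_1 = 2/(1)^3 = 2.
  c_2 = 3/(1)^4 = 3.
The series is valid for |w/d| < 1, i.e. |z − z₀| < |d|.
Radius of convergence: R = |-7 − z₀| = |1| = 1 (distance from z₀ to the singularity z = -7).

c_0 = 1, c_1 = 2, c_2 = 3; R = 1.


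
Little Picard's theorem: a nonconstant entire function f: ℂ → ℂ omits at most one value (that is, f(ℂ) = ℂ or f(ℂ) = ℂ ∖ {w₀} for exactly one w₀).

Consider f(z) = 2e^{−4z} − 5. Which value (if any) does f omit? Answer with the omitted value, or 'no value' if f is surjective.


Little Picard bounds the complement of f(ℂ) to at most one point.
e^{−4z} is never zero on ℂ, so 2·e^{−4z} takes every value in ℂ ∖ {0}. Adding -5 shifts the range to ℂ ∖ {-5}. Thus f omits exactly the value -5.

Omitted value: -5.


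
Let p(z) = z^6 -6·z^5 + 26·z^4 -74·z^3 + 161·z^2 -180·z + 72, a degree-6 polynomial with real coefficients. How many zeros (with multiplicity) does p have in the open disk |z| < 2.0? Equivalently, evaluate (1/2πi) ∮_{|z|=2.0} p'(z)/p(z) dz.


The zeros of p are: (0 + 3i), (0 - 3i), 1, (2 + 2i), (2 - 2i), 1.
Their magnitudes are: 3, 3, 1, 2.828, 2.828, 1.
Zeros with |z| < R = 2.0: 1, 1.
Count = 2.
By the argument principle, (1/2πi) ∮_{|z|=R} p'(z)/p(z) dz equals exactly this count.

Number of zeros inside |z| < 2.0: 2.


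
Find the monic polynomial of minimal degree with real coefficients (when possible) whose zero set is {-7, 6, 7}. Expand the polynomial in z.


The polynomial is p(z) = ∏_{α ∈ S} (z − α), where S = {-7, 6, 7}.
Expanding the product yields: p(z) = z^3 -6·z^2 -49·z + 294.
The resulting polynomial has degree 3 and real coefficients as required.

p(z) = z^3 -6·z^2 -49·z + 294.


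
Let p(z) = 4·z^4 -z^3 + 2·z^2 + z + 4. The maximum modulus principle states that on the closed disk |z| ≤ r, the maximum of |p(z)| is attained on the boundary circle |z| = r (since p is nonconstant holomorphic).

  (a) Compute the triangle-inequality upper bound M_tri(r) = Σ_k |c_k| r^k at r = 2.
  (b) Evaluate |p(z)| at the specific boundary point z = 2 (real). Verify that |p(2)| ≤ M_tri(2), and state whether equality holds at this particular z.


Coefficients: c_0 = 4, c_1 = 1, c_2 = 2, c_3 = -1, c_4 = 4. Radius r = 2.
Part (a). Triangle bound: M_tri(r) = Σ_k |c_k| r^k
  = |4|·2^0 + |1|·2^1 + |2|·2^2 + |-1|·2^3 + |4|·2^4
  = 4 + 2 + 8 + 8 + 64 = 86.
This bounds M(r) := max_{|z|=r} |p(z)| from above; equality holds iff all terms c_k z^k can be made to align in phase at a single z on |z|=r.
Part (b). At z = 2 (real, on the circle |z| = r):
  p(2) = (4)·2^0 + (1)·2^1 + (2)·2^2 + (-1)·2^3 + (4)·2^4 = 70.
  |p(2)| = 70.
Check: |p(2)| = 70 ≤ 86 = M_tri(2). ✓ Equality does not hold at z = 2 (the coefficients have mixed signs, so the terms do not all align in phase there).

M_tri(2) = 86; |p(2)| = 70; equality at z=2: no.


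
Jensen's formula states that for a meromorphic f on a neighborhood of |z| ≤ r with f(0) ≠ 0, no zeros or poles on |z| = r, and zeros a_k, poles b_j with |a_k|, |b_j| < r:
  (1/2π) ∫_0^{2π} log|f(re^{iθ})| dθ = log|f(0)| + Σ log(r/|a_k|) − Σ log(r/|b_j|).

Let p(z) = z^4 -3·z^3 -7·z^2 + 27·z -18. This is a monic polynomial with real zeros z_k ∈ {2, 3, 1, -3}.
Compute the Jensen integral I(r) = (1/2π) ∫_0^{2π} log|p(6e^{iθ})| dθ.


Zeros: -3, 1, 2, 3; r = 6.
Inside |z| < r: -3, 1, 2, 3. Outside (|z| ≥ r): ∅.
p(0) = -18, so log|p(0)| = log(18) = 2.8904.
Apply Jensen: I(r) = log|p(0)| + Σ_k log(r/|z_k|), summed over zeros inside |z| < r.
  log(r/|z_k|) for z_k = 2: log(6/2) = 1.0986
  log(r/|z_k|) for z_k = 3: log(6/3) = 0.6931
  log(r/|z_k|) for z_k = 1: log(6/1) = 1.7918
  log(r/|z_k|) for z_k = -3: log(6/3) = 0.6931
Sum over inside zeros: 4.2767.
I(r) = log|p(0)| + (inside sum) = 2.8904 + 4.2767 = 7.1670.
Closed form (all zeros inside, monic): I(r) = n·log(r) = 4·log(6) = 7.1670. ✓

I(r) ≈ 7.1670.


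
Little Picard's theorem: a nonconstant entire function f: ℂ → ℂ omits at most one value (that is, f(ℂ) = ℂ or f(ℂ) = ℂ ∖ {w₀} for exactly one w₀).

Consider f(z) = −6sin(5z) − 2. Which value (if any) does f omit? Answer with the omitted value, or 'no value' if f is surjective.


Little Picard bounds the complement of f(ℂ) to at most one point.
sin is entire and surjective onto ℂ: for every w ∈ ℂ, sin(ζ) = w has a solution ζ ∈ ℂ (e.g., via the complex inverse arcsin). With ζ = 5z this gives z = ζ/(5). Then -6·sin(5z) takes every value in -6·ℂ = ℂ, and adding -2 is a bijection of ℂ. So f is surjective and omits no value. (Note: only on the real line is sin bounded by [−1, 1].)

Omitted value: no value.


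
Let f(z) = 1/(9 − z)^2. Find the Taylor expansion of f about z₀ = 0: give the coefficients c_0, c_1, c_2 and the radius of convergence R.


Let w = z − z₀, so z = z₀ + w.
Then 9 − z = 9 − (z₀ + w) = (9 − z₀) − w = 9 − w.
f(z) = 1/(9 − w)^2 = (1/(9)^2) · (1 − w/(9))^{−2}.
By the binomial series (1−u)^{−2} = Σ_{n≥0} C(n+1, 1) u^n for |u|<1, with u = w/(9):
  c_n = C(n+1, 1) / (9)^(n+2).
  c_0 = 1/(9)^2 = 1/81.
  c_1 = 2/(9)^3 = 2/729.
  c_2 = 3/(9)^4 = 1/2187.
The series is valid for |w/d| < 1, i.e. |z − z₀| < |d|.
Radius of convergence: R = |9 − z₀| = |9| = 9 (distance from z₀ to the singularity z = 9).

c_0 = 1/81, c_1 = 2/729, c_2 = 1/2187; R = 9.


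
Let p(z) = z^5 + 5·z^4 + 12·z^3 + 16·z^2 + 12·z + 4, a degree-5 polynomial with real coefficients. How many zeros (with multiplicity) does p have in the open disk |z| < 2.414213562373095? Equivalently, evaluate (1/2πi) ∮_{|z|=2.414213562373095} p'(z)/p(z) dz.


The zeros of p are: -1, (-1 + 1i), (-1 - 1i), (-1 + 1i), (-1 - 1i).
Their magnitudes are: 1, 1.414, 1.414, 1.414, 1.414.
Zeros with |z| < R = 2.414213562373095: -1, (-1 + 1i), (-1 - 1i), (-1 + 1i), (-1 - 1i).
Count = 5.
By the argument principle, (1/2πi) ∮_{|z|=R} p'(z)/p(z) dz equals exactly this count.

Number of zeros inside |z| < 2.414213562373095: 5.


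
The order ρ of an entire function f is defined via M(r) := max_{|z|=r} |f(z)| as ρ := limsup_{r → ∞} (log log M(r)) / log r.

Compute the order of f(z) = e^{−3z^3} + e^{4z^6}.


Each summand is entire of order 3 and 6 respectively (as in the single-exponential case). The order of a sum is at most the max of the orders, so ρ ≤ 6. For the lower bound: on |z|=r choose arg z so that 4z^6 is real positive; then |e^{4z^6}| = e^{4r^6} while |e^{-3z^3}| ≤ e^{3r^3} = o(e^{4r^6}). So |f| ≥ e^{4r^6}(1 − o(1)) and ρ ≥ 6. Hence ρ = max(3, 6) = 6.
Therefore ρ = 6.

Order ρ = 6.


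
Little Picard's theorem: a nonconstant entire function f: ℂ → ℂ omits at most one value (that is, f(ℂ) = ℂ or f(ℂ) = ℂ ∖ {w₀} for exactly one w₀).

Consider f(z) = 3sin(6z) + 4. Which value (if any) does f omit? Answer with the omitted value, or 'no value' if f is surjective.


Little Picard bounds the complement of f(ℂ) to at most one point.
sin is entire and surjective onto ℂ: for every w ∈ ℂ, sin(ζ) = w has a solution ζ ∈ ℂ (e.g., via the complex inverse arcsin). With ζ = 6z this gives z = ζ/(6). Then 3·sin(6z) takes every value in 3·ℂ = ℂ, and adding 4 is a bijection of ℂ. So f is surjective and omits no value. (Note: only on the real line is sin bounded by [−1, 1].)

Omitted value: no value.


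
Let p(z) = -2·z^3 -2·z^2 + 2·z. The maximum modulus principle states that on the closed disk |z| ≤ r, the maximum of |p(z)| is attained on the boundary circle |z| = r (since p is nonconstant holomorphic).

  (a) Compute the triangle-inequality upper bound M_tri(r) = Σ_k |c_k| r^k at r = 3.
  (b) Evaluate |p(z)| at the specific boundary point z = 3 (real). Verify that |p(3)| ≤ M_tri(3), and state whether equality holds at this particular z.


Coefficients: c_0 = 0, c_1 = 2, c_2 = -2, c_3 = -2. Radius r = 3.
Part (a). Triangle bound: M_tri(r) = Σ_k |c_k| r^k
  = |0|·3^0 + |2|·3^1 + |-2|·3^2 + |-2|·3^3
  = 0 + 6 + 18 + 54 = 78.
This bounds M(r) := max_{|z|=r} |p(z)| from above; equality holds iff all terms c_k z^k can be made to align in phase at a single z on |z|=r.
Part (b). At z = 3 (real, on the circle |z| = r):
  p(3) = (0)·3^0 + (2)·3^1 + (-2)·3^2 + (-2)·3^3 = -66.
  |p(3)| = 66.
Check: |p(3)| = 66 ≤ 78 = M_tri(3). ✓ Equality does not hold at z = 3 (the coefficients have mixed signs, so the terms do not all align in phase there).

M_tri(3) = 78; |p(3)| = 66; equality at z=3: no.


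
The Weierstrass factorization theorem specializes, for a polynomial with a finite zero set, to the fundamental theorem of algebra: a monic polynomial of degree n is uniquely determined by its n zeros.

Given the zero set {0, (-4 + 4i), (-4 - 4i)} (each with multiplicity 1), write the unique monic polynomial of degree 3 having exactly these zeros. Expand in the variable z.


The polynomial is p(z) = ∏_{α ∈ S} (z − α), where S = {0, (-4 + 4i), (-4 - 4i)}.
Expanding the product yields: p(z) = z^3 + 8·z^2 + 32·z.
Note conjugate pairs combine to real quadratics: (z − (-4+4i))(z − (-4−4i)) = z² + 8z + 32.
The resulting polynomial has degree 3 and real coefficients as required.

p(z) = z^3 + 8·z^2 + 32·z.


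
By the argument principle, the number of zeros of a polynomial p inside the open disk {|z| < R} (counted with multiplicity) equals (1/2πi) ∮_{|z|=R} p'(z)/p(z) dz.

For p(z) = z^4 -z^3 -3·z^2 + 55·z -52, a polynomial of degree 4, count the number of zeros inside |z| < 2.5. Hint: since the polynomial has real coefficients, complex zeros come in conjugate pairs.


The zeros of p are: (2 + 3i), (2 - 3i), -4, 1.
Their magnitudes are: 3.606, 3.606, 4, 1.
Zeros with |z| < R = 2.5: 1.
Count = 1.
By the argument principle, (1/2πi) ∮_{|z|=R} p'(z)/p(z) dz equals exactly this count.

Number of zeros inside |z| < 2.5: 1.


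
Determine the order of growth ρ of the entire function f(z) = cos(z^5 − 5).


Write cos(w) = (e^{iw} ± e^{−iw})/(2 or 2i), so |cos(w)| ≤ e^{|w|}. With w = z^5 − 5, |w| ≤ 1r^5 + 5 on |z|=r, giving M(r) ≤ e^{1r^5 + 5} and ρ ≤ 5. For the lower bound, choose z on |z|=r with 1z^5 purely imaginary of modulus 1r^5; then |cos(z^5 − 5)| grows like e^{1r^5}/2, so ρ ≥ 5. Hence ρ = 5.
Therefore ρ = 5.

Order ρ = 5.


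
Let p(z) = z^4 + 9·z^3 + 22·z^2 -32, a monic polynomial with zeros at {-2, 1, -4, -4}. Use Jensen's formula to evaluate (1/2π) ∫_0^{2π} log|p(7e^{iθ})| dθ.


Zeros: -4, -4, -2, 1; r = 7.
Inside |z| < r: -4, -4, -2, 1. Outside (|z| ≥ r): ∅.
p(0) = -32, so log|p(0)| = log(32) = 3.4657.
Apply Jensen: I(r) = log|p(0)| + Σ_k log(r/|z_k|), summed over zeros inside |z| < r.
  log(r/|z_k|) for z_k = -2: log(7/2) = 1.2528
  log(r/|z_k|) for z_k = 1: log(7/1) = 1.9459
  log(r/|z_k|) for z_k = -4: log(7/4) = 0.5596
  log(r/|z_k|) for z_k = -4: log(7/4) = 0.5596
Sum over inside zeros: 4.3179.
I(r) = log|p(0)| + (inside sum) = 3.4657 + 4.3179 = 7.7836.
Closed form (all zeros inside, monic): I(r) = n·log(r) = 4·log(7) = 7.7836. ✓

I(r) ≈ 7.7836.


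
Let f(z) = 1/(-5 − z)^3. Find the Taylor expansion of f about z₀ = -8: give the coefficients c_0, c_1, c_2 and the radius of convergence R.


Let w = z − z₀, so z = z₀ + w.
Then -5 − z = -5 − (z₀ + w) = (-5 − z₀) − w = 3 − w.
f(z) = 1/(3 − w)^3 = (1/(3)^3) · (1 − w/(3))^{−3}.
By the binomial series (1−u)^{−3} = Σ_{n≥0} C(n+2, 2) u^n for |u|<1, with u = w/(3):
  c_n = C(n+2, 2) / (3)^(n+3).
  c_0 = 1/(3)^3 = 1/27.
  c_1 = 3/(3)^4 = 1/27.
  c_2 = 6/(3)^5 = 2/81.
The series is valid for |w/d| < 1, i.e. |z − z₀| < |d|.
Radius of convergence: R = |-5 − z₀| = |3| = 3 (distance from z₀ to the singularity z = -5).

c_0 = 1/27, c_1 = 1/27, c_2 = 2/81; R = 3.


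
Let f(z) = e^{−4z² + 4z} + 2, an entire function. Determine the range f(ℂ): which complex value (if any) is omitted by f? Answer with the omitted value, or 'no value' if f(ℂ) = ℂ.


Little Picard bounds the complement of f(ℂ) to at most one point.
The exponent g(z) = −4z² + 4z is a nonconstant polynomial, hence surjective onto ℂ. So e^{g(z)} takes every value in {e^w : w ∈ ℂ} = ℂ ∖ {0}. Adding 2 shifts the range to ℂ ∖ {2}. f omits exactly 2.

Omitted value: 2.


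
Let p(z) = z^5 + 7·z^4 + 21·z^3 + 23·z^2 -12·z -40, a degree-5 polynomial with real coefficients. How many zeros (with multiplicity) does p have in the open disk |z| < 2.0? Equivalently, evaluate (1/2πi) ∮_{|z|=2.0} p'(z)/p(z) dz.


The zeros of p are: 1, (-2 + 2i), (-2 - 2i), (-2 + 1i), (-2 - 1i).
Their magnitudes are: 1, 2.828, 2.828, 2.236, 2.236.
Zeros with |z| < R = 2.0: 1.
Count = 1.
By the argument principle, (1/2πi) ∮_{|z|=R} p'(z)/p(z) dz equals exactly this count.

Number of zeros inside |z| < 2.0: 1.


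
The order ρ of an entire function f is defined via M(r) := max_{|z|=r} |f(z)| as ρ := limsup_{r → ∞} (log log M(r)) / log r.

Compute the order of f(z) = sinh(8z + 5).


sinh(w) is a linear combination of e^{iw} and e^{−iw} (or e^w, e^{−w} in the hyperbolic case), so |sinh(w)| ≤ e^{|w|}. With w = 8z + 5, |w| ≤ 8|z| + 5 = 8r + 5 on |z| = r, giving M(r) ≤ e^{8r + 5}, so ρ ≤ 1. On a suitable ray (z = it for sin/cos; z = t for sinh/cosh, t real → ∞), |sinh(8z + 5)| grows like e^{8|t|}/2, so ρ ≥ 1. Hence ρ = 1.
Therefore ρ = 1.

Order ρ = 1.


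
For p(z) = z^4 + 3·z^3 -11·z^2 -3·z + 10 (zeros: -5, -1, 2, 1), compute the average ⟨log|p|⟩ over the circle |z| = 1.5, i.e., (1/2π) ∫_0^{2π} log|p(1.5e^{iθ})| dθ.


Zeros: -5, -1, 1, 2; r = 1.5.
Inside |z| < r: -1, 1. Outside (|z| ≥ r): -5, 2.
p(0) = 10, so log|p(0)| = log(10) = 2.3026.
Apply Jensen: I(r) = log|p(0)| + Σ_k log(r/|z_k|), summed over zeros inside |z| < r.
  log(r/|z_k|) for z_k = -1: log(1.5/1) = 0.4055
  log(r/|z_k|) for z_k = 1: log(1.5/1) = 0.4055
  Outside zeros (-5, 2) contribute nothing to the Jensen sum.
Sum over inside zeros: 0.8109.
I(r) = log|p(0)| + (inside sum) = 2.3026 + 0.8109 = 3.1135.
Note: since some zeros are outside |z| ≤ r, the simplified n·log(r) form does NOT apply — only the inside zeros contribute.

I(r) ≈ 3.1135.


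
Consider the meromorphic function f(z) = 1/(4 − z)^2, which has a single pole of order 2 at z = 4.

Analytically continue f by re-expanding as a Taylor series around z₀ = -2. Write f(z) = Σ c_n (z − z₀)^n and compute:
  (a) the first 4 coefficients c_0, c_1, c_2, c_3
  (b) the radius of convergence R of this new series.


Let w = z − z₀, so z = z₀ + w.
Then 4 − z = 4 − (z₀ + w) = (4 − z₀) − w = 6 − w.
f(z) = 1/(6 − w)^2 = (1/(6)^2) · (1 − w/(6))^{−2}.
By the binomial series (1−u)^{−2} = Σ_{n≥0} C(n+1, 1) u^n for |u|<1, with u = w/(6):
  c_n = C(n+1, 1) / (6)^(n+2).
  c_0 = 1/(6)^2 = 1/36.
  c_1 = 2/(6)^3 = 1/108.
  c_2 = 3/(6)^4 = 1/432.
  c_3 = 4/(6)^5 = 1/1944.
The series is valid for |w/d| < 1, i.e. |z − z₀| < |d|.
Radius of convergence: R = |4 − z₀| = |6| = 6 (distance from z₀ to the singularity z = 4).

c_0 = 1/36, c_1 = 1/108, c_2 = 1/432, c_3 = 1/1944; R = 6.


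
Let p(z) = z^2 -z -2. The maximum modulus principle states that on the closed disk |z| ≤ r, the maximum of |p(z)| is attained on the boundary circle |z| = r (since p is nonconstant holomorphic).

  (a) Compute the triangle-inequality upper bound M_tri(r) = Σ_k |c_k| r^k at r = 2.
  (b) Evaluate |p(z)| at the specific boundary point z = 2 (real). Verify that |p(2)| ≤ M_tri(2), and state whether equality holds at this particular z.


Coefficients: c_0 = -2, c_1 = -1, c_2 = 1. Radius r = 2.
Part (a). Triangle bound: M_tri(r) = Σ_k |c_k| r^k
  = |-2|·2^0 + |-1|·2^1 + |1|·2^2
  = 2 + 2 + 4 = 8.
This bounds M(r) := max_{|z|=r} |p(z)| from above; equality holds iff all terms c_k z^k can be made to align in phase at a single z on |z|=r.
Part (b). At z = 2 (real, on the circle |z| = r):
  p(2) = (-2)·2^0 + (-1)·2^1 + (1)·2^2 = 0.
  |p(2)| = 0.
Check: |p(2)| = 0 ≤ 8 = M_tri(2). ✓ Equality does not hold at z = 2 (the coefficients have mixed signs, so the terms do not all align in phase there).

M_tri(2) = 8; |p(2)| = 0; equality at z=2: no.


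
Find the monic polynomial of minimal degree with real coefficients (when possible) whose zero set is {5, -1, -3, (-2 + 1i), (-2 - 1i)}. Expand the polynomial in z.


The polynomial is p(z) = ∏_{α ∈ S} (z − α), where S = {5, -1, -3, (-2 + 1i), (-2 - 1i)}.
Expanding the product yields: p(z) = z^5 + 3·z^4 -16·z^3 -88·z^2 -145·z -75.
Note conjugate pairs combine to real quadratics: (z − (-2+1i))(z − (-2−1i)) = z² + 4z + 5.
The resulting polynomial has degree 5 and real coefficients as required.

p(z) = z^5 + 3·z^4 -16·z^3 -88·z^2 -145·z -75.


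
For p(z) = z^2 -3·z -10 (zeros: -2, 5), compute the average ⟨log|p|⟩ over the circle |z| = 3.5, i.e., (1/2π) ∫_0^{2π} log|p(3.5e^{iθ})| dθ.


Zeros: -2, 5; r = 3.5.
Inside |z| < r: -2. Outside (|z| ≥ r): 5.
p(0) = -10, so log|p(0)| = log(10) = 2.3026.
Apply Jensen: I(r) = log|p(0)| + Σ_k log(r/|z_k|), summed over zeros inside |z| < r.
  log(r/|z_k|) for z_k = -2: log(3.5/2) = 0.5596
  Outside zeros (5) contribute nothing to the Jensen sum.
Sum over inside zeros: 0.5596.
I(r) = log|p(0)| + (inside sum) = 2.3026 + 0.5596 = 2.8622.
Note: since some zeros are outside |z| ≤ r, the simplified n·log(r) form does NOT apply — only the inside zeros contribute.

I(r) ≈ 2.8622.


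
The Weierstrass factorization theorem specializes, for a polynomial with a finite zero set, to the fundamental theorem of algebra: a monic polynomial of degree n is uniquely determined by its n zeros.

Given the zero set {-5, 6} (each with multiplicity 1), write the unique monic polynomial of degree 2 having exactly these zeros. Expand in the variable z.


The polynomial is p(z) = ∏_{α ∈ S} (z − α), where S = {-5, 6}.
Expanding the product yields: p(z) = z^2 -z -30.
The resulting polynomial has degree 2 and real coefficients as required.

p(z) = z^2 -z -30.


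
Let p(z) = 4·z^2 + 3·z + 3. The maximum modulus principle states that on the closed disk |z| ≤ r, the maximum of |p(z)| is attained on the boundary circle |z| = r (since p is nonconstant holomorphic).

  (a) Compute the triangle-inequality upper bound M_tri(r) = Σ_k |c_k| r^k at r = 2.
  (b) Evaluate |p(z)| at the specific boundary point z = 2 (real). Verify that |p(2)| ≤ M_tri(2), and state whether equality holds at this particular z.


Coefficients: c_0 = 3, c_1 = 3, c_2 = 4. Radius r = 2.
Part (a). Triangle bound: M_tri(r) = Σ_k |c_k| r^k
  = |3|·2^0 + |3|·2^1 + |4|·2^2
  = 3 + 6 + 16 = 25.
This bounds M(r) := max_{|z|=r} |p(z)| from above; equality holds iff all terms c_k z^k can be made to align in phase at a single z on |z|=r.
Part (b). At z = 2 (real, on the circle |z| = r):
  p(2) = (3)·2^0 + (3)·2^1 + (4)·2^2 = 25.
  |p(2)| = 25.
Since all nonzero coefficients share the same sign, |p(2)| = 25 = M_tri(2); the triangle bound is attained at z = 2, so in fact M(r) = 25.

M_tri(2) = 25; |p(2)| = 25; equality at z=2: yes.


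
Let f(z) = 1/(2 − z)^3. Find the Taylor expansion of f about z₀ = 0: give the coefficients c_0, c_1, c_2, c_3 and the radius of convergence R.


Let w = z − z₀, so z = z₀ + w.
Then 2 − z = 2 − (z₀ + w) = (2 − z₀) − w = 2 − w.
f(z) = 1/(2 − w)^3 = (1/(2)^3) · (1 − w/(2))^{−3}.
By the binomial series (1−u)^{−3} = Σ_{n≥0} C(n+2, 2) u^n for |u|<1, with u = w/(2):
  c_n = C(n+2, 2) / (2)^(n+3).
  c_0 = 1/(2)^3 = 1/8.
  c_1 = 3/(2)^4 = 3/16.
  c_2 = 6/(2)^5 = 3/16.
  c_3 = 10/(2)^6 = 5/32.
The series is valid for |w/d| < 1, i.e. |z − z₀| < |d|.
Radius of convergence: R = |2 − z₀| = |2| = 2 (distance from z₀ to the singularity z = 2).

c_0 = 1/8, c_1 = 3/16, c_2 = 3/16, c_3 = 5/32; R = 2.


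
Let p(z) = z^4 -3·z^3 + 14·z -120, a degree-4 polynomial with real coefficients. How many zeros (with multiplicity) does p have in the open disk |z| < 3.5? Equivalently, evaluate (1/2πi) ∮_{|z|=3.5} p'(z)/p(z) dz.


The zeros of p are: 4, -3, (1 + 3i), (1 - 3i).
Their magnitudes are: 4, 3, 3.162, 3.162.
Zeros with |z| < R = 3.5: -3, (1 + 3i), (1 - 3i).
Count = 3.
By the argument principle, (1/2πi) ∮_{|z|=R} p'(z)/p(z) dz equals exactly this count.

Number of zeros inside |z| < 3.5: 3.


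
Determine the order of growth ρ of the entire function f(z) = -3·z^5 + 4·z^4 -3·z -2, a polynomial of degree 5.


|f(z)| ≤ Σ|c_k|·r^k = O(r^5) as r → ∞. Polynomial growth is O(e^{r^ε}) for every ε > 0 (since r^5/e^{r^ε} → 0), so ρ ≤ ε for all ε > 0, i.e. ρ = 0. Every nonconstant polynomial has order 0.
Therefore ρ = 0.

Order ρ = 0.


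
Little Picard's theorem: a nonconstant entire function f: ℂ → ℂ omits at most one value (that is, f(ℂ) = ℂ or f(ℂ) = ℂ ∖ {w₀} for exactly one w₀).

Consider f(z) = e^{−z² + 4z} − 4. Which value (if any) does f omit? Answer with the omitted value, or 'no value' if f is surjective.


Little Picard bounds the complement of f(ℂ) to at most one point.
The exponent g(z) = −z² + 4z is a nonconstant polynomial, hence surjective onto ℂ. So e^{g(z)} takes every value in {e^w : w ∈ ℂ} = ℂ ∖ {0}. Adding -4 shifts the range to ℂ ∖ {-4}. f omits exactly -4.

Omitted value: -4.


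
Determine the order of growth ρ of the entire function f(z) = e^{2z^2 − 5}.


|e^{2z^2 − 5}| = e^{Re(2·z^2) + -5} ≤ e^{2|z|^2 + -5} = e^{2r^2 + -5} on |z| = r, so ρ ≤ 2. Choosing z on |z|=r so that 2·z^2 is real positive (always possible by picking arg z appropriately) gives |f(z)| = e^{2r^2 + -5}, matching the bound. The additive constant -5 does not affect log log M(r) ~ 2·log r. Hence ρ = 2.
Therefore ρ = 2.

Order ρ = 2.


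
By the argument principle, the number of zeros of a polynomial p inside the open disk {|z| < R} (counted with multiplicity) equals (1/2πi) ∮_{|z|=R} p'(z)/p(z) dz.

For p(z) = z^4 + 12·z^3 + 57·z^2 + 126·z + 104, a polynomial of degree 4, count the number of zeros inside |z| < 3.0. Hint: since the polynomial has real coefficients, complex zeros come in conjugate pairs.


The zeros of p are: -2, (-3 + 2i), (-3 - 2i), -4.
Their magnitudes are: 2, 3.606, 3.606, 4.
Zeros with |z| < R = 3.0: -2.
Count = 1.
By the argument principle, (1/2πi) ∮_{|z|=R} p'(z)/p(z) dz equals exactly this count.

Number of zeros inside |z| < 3.0: 1.


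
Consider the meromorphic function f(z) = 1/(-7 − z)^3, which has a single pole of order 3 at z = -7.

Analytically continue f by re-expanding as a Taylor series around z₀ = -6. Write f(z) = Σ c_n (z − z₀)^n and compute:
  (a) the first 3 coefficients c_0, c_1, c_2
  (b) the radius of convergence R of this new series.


Let w = z − z₀, so z = z₀ + w.
Then -7 − z = -7 − (z₀ + w) = (-7 − z₀) − w = -1 − w.
f(z) = 1/(-1 − w)^3 = (1/(-1)^3) · (1 − w/(-1))^{−3}.
By the binomial series (1−u)^{−3} = Σ_{n≥0} C(n+2, 2) u^n for |u|<1, with u = w/(-1):
  c_n = C(n+2, 2) / (-1)^(n+3).
  c_0 = 1/(-1)^3 = -1.
  c_1 = 3/(-1)^4 = 3.
  c_2 = 6/(-1)^5 = -6.
The series is valid for |w/d| < 1, i.e. |z − z₀| < |d|.
Radius of convergence: R = |-7 − z₀| = |-1| = 1 (distance from z₀ to the singularity z = -7).

c_0 = -1, c_1 = 3, c_2 = -6; R = 1.


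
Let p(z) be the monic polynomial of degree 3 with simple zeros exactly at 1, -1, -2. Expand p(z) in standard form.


The polynomial is p(z) = ∏_{α ∈ S} (z − α), where S = {1, -1, -2}.
Expanding the product yields: p(z) = z^3 + 2·z^2 -z -2.
The resulting polynomial has degree 3 and real coefficients as required.

p(z) = z^3 + 2·z^2 -z -2.


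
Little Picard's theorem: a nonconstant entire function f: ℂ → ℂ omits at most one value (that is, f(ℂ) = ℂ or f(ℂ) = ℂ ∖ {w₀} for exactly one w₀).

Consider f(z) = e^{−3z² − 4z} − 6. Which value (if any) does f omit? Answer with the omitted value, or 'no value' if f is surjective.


Little Picard bounds the complement of f(ℂ) to at most one point.
The exponent g(z) = −3z² − 4z is a nonconstant polynomial, hence surjective onto ℂ. So e^{g(z)} takes every value in {e^w : w ∈ ℂ} = ℂ ∖ {0}. Adding -6 shifts the range to ℂ ∖ {-6}. f omits exactly -6.

Omitted value: -6.


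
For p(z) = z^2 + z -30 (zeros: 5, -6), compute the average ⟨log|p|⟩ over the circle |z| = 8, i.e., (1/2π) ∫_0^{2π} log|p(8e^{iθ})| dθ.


Zeros: -6, 5; r = 8.
Inside |z| < r: -6, 5. Outside (|z| ≥ r): ∅.
p(0) = -30, so log|p(0)| = log(30) = 3.4012.
Apply Jensen: I(r) = log|p(0)| + Σ_k log(r/|z_k|), summed over zeros inside |z| < r.
  log(r/|z_k|) for z_k = 5: log(8/5) = 0.4700
  log(r/|z_k|) for z_k = -6: log(8/6) = 0.2877
Sum over inside zeros: 0.7577.
I(r) = log|p(0)| + (inside sum) = 3.4012 + 0.7577 = 4.1589.
Closed form (all zeros inside, monic): I(r) = n·log(r) = 2·log(8) = 4.1589. ✓

I(r) ≈ 4.1589.


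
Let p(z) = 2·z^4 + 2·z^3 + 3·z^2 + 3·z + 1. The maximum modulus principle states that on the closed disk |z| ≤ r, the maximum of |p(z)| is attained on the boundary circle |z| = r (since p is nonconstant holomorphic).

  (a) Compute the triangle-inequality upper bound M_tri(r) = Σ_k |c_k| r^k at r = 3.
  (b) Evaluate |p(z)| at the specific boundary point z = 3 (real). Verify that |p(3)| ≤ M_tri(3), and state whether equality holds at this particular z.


Coefficients: c_0 = 1, c_1 = 3, c_2 = 3, c_3 = 2, c_4 = 2. Radius r = 3.
Part (a). Triangle bound: M_tri(r) = Σ_k |c_k| r^k
  = |1|·3^0 + |3|·3^1 + |3|·3^2 + |2|·3^3 + |2|·3^4
  = 1 + 9 + 27 + 54 + 162 = 253.
This bounds M(r) := max_{|z|=r} |p(z)| from above; equality holds iff all terms c_k z^k can be made to align in phase at a single z on |z|=r.
Part (b). At z = 3 (real, on the circle |z| = r):
  p(3) = (1)·3^0 + (3)·3^1 + (3)·3^2 + (2)·3^3 + (2)·3^4 = 253.
  |p(3)| = 253.
Since all nonzero coefficients share the same sign, |p(3)| = 253 = M_tri(3); the triangle bound is attained at z = 3, so in fact M(r) = 253.

M_tri(3) = 253; |p(3)| = 253; equality at z=3: yes.


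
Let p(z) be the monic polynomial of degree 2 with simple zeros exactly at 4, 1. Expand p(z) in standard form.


The polynomial is p(z) = ∏_{α ∈ S} (z − α), where S = {4, 1}.
Expanding the product yields: p(z) = z^2 -5·z + 4.
The resulting polynomial has degree 2 and real coefficients as required.

p(z) = z^2 -5·z + 4.


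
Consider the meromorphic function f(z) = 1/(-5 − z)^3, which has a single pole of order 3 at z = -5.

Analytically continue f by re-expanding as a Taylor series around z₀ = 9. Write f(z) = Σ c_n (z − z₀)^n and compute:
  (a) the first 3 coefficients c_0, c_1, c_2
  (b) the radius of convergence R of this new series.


Let w = z − z₀, so z = z₀ + w.
Then -5 − z = -5 − (z₀ + w) = (-5 − z₀) − w = -14 − w.
f(z) = 1/(-14 − w)^3 = (1/(-14)^3) · (1 − w/(-14))^{−3}.
By the binomial series (1−u)^{−3} = Σ_{n≥0} C(n+2, 2) u^n for |u|<1, with u = w/(-14):
  c_n = C(n+2, 2) / (-14)^(n+3).
  c_0 = 1/(-14)^3 = -1/2744.
  c_1 = 3/(-14)^4 = 3/38416.
  c_2 = 6/(-14)^5 = -3/268912.
The series is valid for |w/d| < 1, i.e. |z − z₀| < |d|.
Radius of convergence: R = |-5 − z₀| = |-14| = 14 (distance from z₀ to the singularity z = -5).

c_0 = -1/2744, c_1 = 3/38416, c_2 = -3/268912; R = 14.


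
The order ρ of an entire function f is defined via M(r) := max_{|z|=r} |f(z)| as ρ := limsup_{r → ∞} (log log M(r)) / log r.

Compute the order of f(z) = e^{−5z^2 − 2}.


|e^{−5z^2 − 2}| = e^{Re(-5·z^2) + -2} ≤ e^{5|z|^2 + -2} = e^{5r^2 + -2} on |z| = r, so ρ ≤ 2. Choosing z on |z|=r so that -5·z^2 is real positive (always possible by picking arg z appropriately) gives |f(z)| = e^{5r^2 + -2}, matching the bound. The additive constant -2 does not affect log log M(r) ~ 2·log r. Hence ρ = 2.
Therefore ρ = 2.

Order ρ = 2.
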